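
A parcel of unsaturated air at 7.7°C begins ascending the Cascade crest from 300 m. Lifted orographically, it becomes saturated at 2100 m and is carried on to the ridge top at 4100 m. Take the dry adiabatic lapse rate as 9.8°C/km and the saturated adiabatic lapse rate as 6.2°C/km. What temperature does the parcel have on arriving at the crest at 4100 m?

-22.34°C

300–2100 m, dry: Δz = 1.8 km ⇒ ΔT = -17.64°C; T = -9.94°C
2100–4100 m, saturated: Δz = 2 km ⇒ ΔT = -12.4°C; T = -22.34°C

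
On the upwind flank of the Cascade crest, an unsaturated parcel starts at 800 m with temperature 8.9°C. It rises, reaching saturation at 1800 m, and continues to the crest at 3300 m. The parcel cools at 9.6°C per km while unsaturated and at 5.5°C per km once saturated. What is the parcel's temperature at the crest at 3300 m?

800 → 1800 m (dry, 9.6°C/km): ΔT = -9.6 × 1 = -9.6°C → T = -0.7°C
1800 → 3300 m (saturated, 5.5°C/km): ΔT = -5.5 × 1.5 = -8.25°C → T = -8.95°C

-8.95°C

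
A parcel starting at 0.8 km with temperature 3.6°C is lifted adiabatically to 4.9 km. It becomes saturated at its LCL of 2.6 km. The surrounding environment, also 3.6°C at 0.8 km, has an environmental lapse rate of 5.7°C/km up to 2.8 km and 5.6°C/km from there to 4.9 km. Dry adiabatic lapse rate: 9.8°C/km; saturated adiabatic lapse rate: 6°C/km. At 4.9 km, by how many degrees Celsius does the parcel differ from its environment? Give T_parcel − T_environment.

Parcel:
  From 800 m to 2600 m (dry): cools by 9.8 × 1.8 = 17.64°C, giving -14.04°C.
  From 2600 m to 4900 m (saturated): cools by 6 × 2.3 = 13.8°C, giving -27.84°C.
Environment:
  From 800 m to 2800 m (environment, lower layer): cools by 5.7 × 2 = 11.4°C, giving -7.8°C.
  From 2800 m to 4900 m (environment, upper layer): cools by 5.6 × 2.1 = 11.76°C, giving -19.56°C.
T_parcel − T_env = -27.84 − (-19.56) = -8.28°C

-8.28°C (parcel cooler than environment)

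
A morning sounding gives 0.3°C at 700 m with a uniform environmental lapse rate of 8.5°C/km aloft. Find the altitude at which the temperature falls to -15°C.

Height above start = (0.3 − (-15)) / 8.5 = 1.8 km
Altitude = 700 m + 1800 m = 2500 m

2500 m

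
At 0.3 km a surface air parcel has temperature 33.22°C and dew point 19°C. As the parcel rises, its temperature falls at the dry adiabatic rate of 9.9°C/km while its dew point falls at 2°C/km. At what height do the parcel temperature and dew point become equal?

T and T_d converge at 9.9 − 2 = 7.9°C per km
Height above start = (33.22 − 19) / 7.9 = 1.8 km
LCL altitude = 300 m + 1800 m = 2100 m

2.1 km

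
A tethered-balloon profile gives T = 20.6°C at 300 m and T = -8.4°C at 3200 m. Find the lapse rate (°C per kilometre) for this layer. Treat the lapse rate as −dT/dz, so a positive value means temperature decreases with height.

10°C/km

Γ = −ΔT/Δz = (20.6 − (-8.4)) / (3200 − 300) m
  = 29°C / 2.9 km = 10°C/km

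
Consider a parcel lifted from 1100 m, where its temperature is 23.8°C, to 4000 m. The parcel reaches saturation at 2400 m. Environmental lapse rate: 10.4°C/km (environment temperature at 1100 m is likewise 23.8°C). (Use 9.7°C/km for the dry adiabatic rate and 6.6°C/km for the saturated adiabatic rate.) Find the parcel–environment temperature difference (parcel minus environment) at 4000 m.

Parcel:
  Dry to 2400 m: -9.7 × 1.3 km = -12.61°C, so T = 11.19°C.
  Saturated to 4000 m: -6.6 × 1.6 km = -10.56°C, so T = 0.63°C.
Environment:
  Environment to 4000 m: -10.4 × 2.9 km = -30.16°C, so T = -6.36°C.
T_parcel − T_env = 0.63 − (-6.36) = +6.99°C

+6.99°C (parcel warmer than environment)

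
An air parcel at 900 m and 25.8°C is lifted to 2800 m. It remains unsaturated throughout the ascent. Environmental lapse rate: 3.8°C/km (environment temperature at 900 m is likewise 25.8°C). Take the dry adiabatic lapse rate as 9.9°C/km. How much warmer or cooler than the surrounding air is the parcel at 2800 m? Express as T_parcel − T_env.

Parcel:
  900–2800 m, dry: Δz = 1.9 km ⇒ ΔT = -18.81°C; T = 6.99°C
Environment:
  900–2800 m, environment: Δz = 1.9 km ⇒ ΔT = -7.22°C; T = 18.58°C
T_parcel − T_env = 6.99 − 18.58 = -11.59°C

-11.59°C (parcel cooler than environment)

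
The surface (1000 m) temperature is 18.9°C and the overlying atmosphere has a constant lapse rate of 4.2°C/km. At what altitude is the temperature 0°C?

5500 m

Height above start = (18.9 − 0) / 4.2 = 4.5 km
Altitude = 1000 m + 4500 m = 5500 m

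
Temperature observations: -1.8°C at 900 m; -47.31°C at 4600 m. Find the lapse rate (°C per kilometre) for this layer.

Γ = −ΔT/Δz = (-1.8 − (-47.31)) / (4600 − 900) m
  = 45.51°C / 3.7 km = 12.3°C/km

12.3°C/km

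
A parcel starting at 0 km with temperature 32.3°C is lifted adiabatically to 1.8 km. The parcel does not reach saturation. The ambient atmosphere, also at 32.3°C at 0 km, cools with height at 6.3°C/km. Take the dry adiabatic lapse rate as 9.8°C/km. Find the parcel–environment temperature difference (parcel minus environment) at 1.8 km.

Parcel:
  0 → 1800 m (dry, 9.8°C/km): ΔT = -9.8 × 1.8 = -17.64°C → T = 14.66°C
Environment:
  0 → 1800 m (environment, 6.3°C/km): ΔT = -6.3 × 1.8 = -11.34°C → T = 20.96°C
T_parcel − T_env = 14.66 − 20.96 = -6.3°C

-6.3°C (parcel cooler than environment)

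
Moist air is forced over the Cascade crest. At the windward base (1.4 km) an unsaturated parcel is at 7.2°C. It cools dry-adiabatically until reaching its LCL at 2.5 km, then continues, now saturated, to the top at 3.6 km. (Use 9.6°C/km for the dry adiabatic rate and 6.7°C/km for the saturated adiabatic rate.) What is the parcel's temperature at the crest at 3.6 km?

-10.73°C

From 1400 m to 2500 m (dry): cools by 9.6 × 1.1 = 10.56°C, giving -3.36°C.
From 2500 m to 3600 m (saturated): cools by 6.7 × 1.1 = 7.37°C, giving -10.73°C.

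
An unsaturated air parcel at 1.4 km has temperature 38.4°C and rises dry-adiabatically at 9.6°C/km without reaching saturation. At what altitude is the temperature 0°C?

Height above start = (38.4 − 0) / 9.6 = 4 km
Altitude = 1400 m + 4000 m = 5400 m

5.4 km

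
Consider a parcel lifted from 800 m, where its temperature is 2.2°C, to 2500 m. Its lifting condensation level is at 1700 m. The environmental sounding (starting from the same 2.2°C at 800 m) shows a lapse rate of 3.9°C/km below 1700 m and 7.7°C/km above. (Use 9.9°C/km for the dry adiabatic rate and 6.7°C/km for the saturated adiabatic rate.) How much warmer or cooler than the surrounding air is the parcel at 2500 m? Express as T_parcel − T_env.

-4.6°C (parcel cooler than environment)

Parcel:
  Dry to 1700 m: -9.9 × 0.9 km = -8.91°C, so T = -6.71°C.
  Saturated to 2500 m: -6.7 × 0.8 km = -5.36°C, so T = -12.07°C.
Environment:
  Environment, lower layer to 1700 m: -3.9 × 0.9 km = -3.51°C, so T = -1.31°C.
  Environment, upper layer to 2500 m: -7.7 × 0.8 km = -6.16°C, so T = -7.47°C.
T_parcel − T_env = -12.07 − (-7.47) = -4.6°C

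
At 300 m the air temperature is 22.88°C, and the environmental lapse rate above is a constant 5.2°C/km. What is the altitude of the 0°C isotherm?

Height above start = (22.88 − 0) / 5.2 = 4.4 km
Altitude = 300 m + 4400 m = 4700 m

4700 m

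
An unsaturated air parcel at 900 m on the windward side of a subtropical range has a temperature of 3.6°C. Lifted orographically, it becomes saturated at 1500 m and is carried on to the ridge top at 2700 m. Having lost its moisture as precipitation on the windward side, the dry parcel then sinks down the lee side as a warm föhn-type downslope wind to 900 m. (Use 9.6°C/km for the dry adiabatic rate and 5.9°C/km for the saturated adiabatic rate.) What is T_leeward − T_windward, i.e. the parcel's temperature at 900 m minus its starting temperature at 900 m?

From 900 m to 1500 m (dry): cools by 9.6 × 0.6 = 5.76°C, giving -2.16°C.
From 1500 m to 2700 m (saturated): cools by 5.9 × 1.2 = 7.08°C, giving -9.24°C.
From 2700 m to 900 m (dry descent): warms by 9.6 × 1.8 = 17.28°C, giving 8.04°C.
Net change vs windward start: 8.04 − 3.6 = +4.44°C

+4.44°C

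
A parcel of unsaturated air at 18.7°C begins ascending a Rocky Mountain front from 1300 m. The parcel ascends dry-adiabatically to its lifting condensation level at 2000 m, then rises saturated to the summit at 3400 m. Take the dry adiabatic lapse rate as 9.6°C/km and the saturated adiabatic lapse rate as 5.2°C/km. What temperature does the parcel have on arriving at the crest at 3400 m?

4.7°C

Dry to 2000 m: -9.6 × 0.7 km = -6.72°C, so T = 11.98°C.
Saturated to 3400 m: -5.2 × 1.4 km = -7.28°C, so T = 4.7°C.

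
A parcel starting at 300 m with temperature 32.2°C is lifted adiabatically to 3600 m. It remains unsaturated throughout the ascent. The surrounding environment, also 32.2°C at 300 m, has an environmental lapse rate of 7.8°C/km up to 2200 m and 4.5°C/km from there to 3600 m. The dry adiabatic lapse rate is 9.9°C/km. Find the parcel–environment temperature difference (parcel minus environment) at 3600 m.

-11.55°C (parcel cooler than environment)

Parcel:
  300 → 3600 m (dry, 9.9°C/km): ΔT = -9.9 × 3.3 = -32.67°C → T = -0.47°C
Environment:
  300 → 2200 m (environment, lower layer, 7.8°C/km): ΔT = -7.8 × 1.9 = -14.82°C → T = 17.38°C
  2200 → 3600 m (environment, upper layer, 4.5°C/km): ΔT = -4.5 × 1.4 = -6.3°C → T = 11.08°C
T_parcel − T_env = -0.47 − 11.08 = -11.55°C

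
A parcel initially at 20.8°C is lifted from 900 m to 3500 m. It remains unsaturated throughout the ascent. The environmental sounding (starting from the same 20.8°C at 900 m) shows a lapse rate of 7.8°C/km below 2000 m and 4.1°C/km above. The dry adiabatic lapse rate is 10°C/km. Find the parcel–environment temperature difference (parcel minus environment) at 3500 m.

-11.27°C (parcel cooler than environment)

Parcel:
  900–3500 m, dry: Δz = 2.6 km ⇒ ΔT = -26°C; T = -5.2°C
Environment:
  900–2000 m, environment, lower layer: Δz = 1.1 km ⇒ ΔT = -8.58°C; T = 12.22°C
  2000–3500 m, environment, upper layer: Δz = 1.5 km ⇒ ΔT = -6.15°C; T = 6.07°C
T_parcel − T_env = -5.2 − 6.07 = -11.27°C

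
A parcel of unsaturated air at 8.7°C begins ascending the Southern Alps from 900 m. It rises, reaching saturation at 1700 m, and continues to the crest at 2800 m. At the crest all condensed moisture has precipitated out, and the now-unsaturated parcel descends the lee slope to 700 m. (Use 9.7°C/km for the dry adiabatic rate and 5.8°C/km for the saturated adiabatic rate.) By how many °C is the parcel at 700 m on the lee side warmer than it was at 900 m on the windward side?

+6.23°C

900–1700 m, dry: Δz = 0.8 km ⇒ ΔT = -7.76°C; T = 0.94°C
1700–2800 m, saturated: Δz = 1.1 km ⇒ ΔT = -6.38°C; T = -5.44°C
2800–700 m, dry descent: Δz = 2.1 km ⇒ ΔT = +20.37°C; T = 14.93°C
Net change vs windward start: 14.93 − 8.7 = +6.23°C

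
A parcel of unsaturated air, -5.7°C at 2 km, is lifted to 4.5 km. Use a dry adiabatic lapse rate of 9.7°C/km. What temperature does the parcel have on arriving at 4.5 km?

-29.95°C

2000–4500 m, dry adiabatic: Δz = 2.5 km ⇒ ΔT = -24.25°C; T = -29.95°C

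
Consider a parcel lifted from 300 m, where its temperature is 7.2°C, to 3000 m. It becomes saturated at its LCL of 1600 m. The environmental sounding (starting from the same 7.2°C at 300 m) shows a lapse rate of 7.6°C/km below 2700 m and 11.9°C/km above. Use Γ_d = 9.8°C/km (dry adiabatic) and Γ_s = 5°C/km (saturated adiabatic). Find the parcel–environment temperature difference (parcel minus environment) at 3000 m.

Parcel:
  300–1600 m, dry: Δz = 1.3 km ⇒ ΔT = -12.74°C; T = -5.54°C
  1600–3000 m, saturated: Δz = 1.4 km ⇒ ΔT = -7°C; T = -12.54°C
Environment:
  300–2700 m, environment, lower layer: Δz = 2.4 km ⇒ ΔT = -18.24°C; T = -11.04°C
  2700–3000 m, environment, upper layer: Δz = 0.3 km ⇒ ΔT = -3.57°C; T = -14.61°C
T_parcel − T_env = -12.54 − (-14.61) = +2.07°C

+2.07°C (parcel warmer than environment)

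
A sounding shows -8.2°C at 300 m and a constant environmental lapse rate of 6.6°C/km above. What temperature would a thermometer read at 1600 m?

300 → 1600 m (environmental, 6.6°C/km): ΔT = -6.6 × 1.3 = -8.58°C → T = -16.78°C

-16.78°C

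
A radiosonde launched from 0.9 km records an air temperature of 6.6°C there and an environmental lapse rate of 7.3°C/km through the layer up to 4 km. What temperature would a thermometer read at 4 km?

-16.03°C

From 900 m to 4000 m (environmental): cools by 7.3 × 3.1 = 22.63°C, giving -16.03°C.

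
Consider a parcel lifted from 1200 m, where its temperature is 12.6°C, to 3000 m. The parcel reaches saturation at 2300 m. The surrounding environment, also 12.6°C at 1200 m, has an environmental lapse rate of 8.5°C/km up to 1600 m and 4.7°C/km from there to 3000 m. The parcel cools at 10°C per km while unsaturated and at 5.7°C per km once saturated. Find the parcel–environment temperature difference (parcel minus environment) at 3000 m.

-5.01°C (parcel cooler than environment)

Parcel:
  Dry to 2300 m: -10 × 1.1 km = -11°C, so T = 1.6°C.
  Saturated to 3000 m: -5.7 × 0.7 km = -3.99°C, so T = -2.39°C.
Environment:
  Environment, lower layer to 1600 m: -8.5 × 0.4 km = -3.4°C, so T = 9.2°C.
  Environment, upper layer to 3000 m: -4.7 × 1.4 km = -6.58°C, so T = 2.62°C.
T_parcel − T_env = -2.39 − 2.62 = -5.01°C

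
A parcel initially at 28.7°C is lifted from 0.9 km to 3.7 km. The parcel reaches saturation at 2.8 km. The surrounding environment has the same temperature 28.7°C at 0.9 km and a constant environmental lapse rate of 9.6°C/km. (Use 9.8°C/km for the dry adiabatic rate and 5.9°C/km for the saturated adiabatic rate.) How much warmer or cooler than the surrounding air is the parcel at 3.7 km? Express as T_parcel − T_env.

+2.95°C (parcel warmer than environment)

Parcel:
  From 900 m to 2800 m (dry): cools by 9.8 × 1.9 = 18.62°C, giving 10.08°C.
  From 2800 m to 3700 m (saturated): cools by 5.9 × 0.9 = 5.31°C, giving 4.77°C.
Environment:
  From 900 m to 3700 m (environment): cools by 9.6 × 2.8 = 26.88°C, giving 1.82°C.
T_parcel − T_env = 4.77 − 1.82 = +2.95°C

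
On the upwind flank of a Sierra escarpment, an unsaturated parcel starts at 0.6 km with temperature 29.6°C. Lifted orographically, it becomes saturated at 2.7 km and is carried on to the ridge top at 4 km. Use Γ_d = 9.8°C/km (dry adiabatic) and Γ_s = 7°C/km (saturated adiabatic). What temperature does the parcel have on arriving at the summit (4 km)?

-0.08°C

Dry to 2700 m: -9.8 × 2.1 km = -20.58°C, so T = 9.02°C.
Saturated to 4000 m: -7 × 1.3 km = -9.1°C, so T = -0.08°C.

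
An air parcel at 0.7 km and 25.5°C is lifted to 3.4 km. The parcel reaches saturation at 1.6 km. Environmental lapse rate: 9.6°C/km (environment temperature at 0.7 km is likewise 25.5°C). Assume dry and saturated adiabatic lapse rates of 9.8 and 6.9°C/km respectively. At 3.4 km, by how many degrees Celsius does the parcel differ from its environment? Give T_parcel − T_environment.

Parcel:
  700–1600 m, dry: Δz = 0.9 km ⇒ ΔT = -8.82°C; T = 16.68°C
  1600–3400 m, saturated: Δz = 1.8 km ⇒ ΔT = -12.42°C; T = 4.26°C
Environment:
  700–3400 m, environment: Δz = 2.7 km ⇒ ΔT = -25.92°C; T = -0.42°C
T_parcel − T_env = 4.26 − (-0.42) = +4.68°C

+4.68°C (parcel warmer than environment)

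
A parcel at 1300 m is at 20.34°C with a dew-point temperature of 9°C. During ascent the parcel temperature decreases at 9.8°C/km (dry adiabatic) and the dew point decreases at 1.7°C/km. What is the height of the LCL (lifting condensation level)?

T and T_d converge at 9.8 − 1.7 = 8.1°C per km
Height above start = (20.34 − 9) / 8.1 = 1.4 km
LCL altitude = 1300 m + 1400 m = 2700 m

2700 m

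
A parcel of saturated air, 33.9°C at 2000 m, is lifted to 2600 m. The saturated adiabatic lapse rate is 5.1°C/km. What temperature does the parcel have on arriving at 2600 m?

From 2000 m to 2600 m (saturated adiabatic): cools by 5.1 × 0.6 = 3.06°C, giving 30.84°C.

30.84°C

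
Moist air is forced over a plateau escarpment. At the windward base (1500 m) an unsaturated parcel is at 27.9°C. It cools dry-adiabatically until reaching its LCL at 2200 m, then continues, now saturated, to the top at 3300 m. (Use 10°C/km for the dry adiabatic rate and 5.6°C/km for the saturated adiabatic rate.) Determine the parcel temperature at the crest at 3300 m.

From 1500 m to 2200 m (dry): cools by 10 × 0.7 = 7°C, giving 20.9°C.
From 2200 m to 3300 m (saturated): cools by 5.6 × 1.1 = 6.16°C, giving 14.74°C.

14.74°C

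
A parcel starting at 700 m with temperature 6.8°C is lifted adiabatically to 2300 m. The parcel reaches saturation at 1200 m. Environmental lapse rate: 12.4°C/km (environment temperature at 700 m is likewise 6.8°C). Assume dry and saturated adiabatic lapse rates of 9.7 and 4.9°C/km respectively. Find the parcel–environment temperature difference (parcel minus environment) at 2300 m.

+9.6°C (parcel warmer than environment)

Parcel:
  From 700 m to 1200 m (dry): cools by 9.7 × 0.5 = 4.85°C, giving 1.95°C.
  From 1200 m to 2300 m (saturated): cools by 4.9 × 1.1 = 5.39°C, giving -3.44°C.
Environment:
  From 700 m to 2300 m (environment): cools by 12.4 × 1.6 = 19.84°C, giving -13.04°C.
T_parcel − T_env = -3.44 − (-13.04) = +9.6°C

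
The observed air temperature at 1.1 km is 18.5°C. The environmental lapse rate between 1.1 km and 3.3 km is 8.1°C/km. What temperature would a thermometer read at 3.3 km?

From 1100 m to 3300 m (environmental): cools by 8.1 × 2.2 = 17.82°C, giving 0.68°C.

0.68°C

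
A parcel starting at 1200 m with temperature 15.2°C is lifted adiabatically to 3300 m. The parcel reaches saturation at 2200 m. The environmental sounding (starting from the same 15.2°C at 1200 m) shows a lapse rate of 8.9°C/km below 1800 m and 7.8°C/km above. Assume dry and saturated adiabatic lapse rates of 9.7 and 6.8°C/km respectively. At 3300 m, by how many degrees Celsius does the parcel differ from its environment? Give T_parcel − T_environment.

-0.14°C (parcel cooler than environment)

Parcel:
  1200–2200 m, dry: Δz = 1 km ⇒ ΔT = -9.7°C; T = 5.5°C
  2200–3300 m, saturated: Δz = 1.1 km ⇒ ΔT = -7.48°C; T = -1.98°C
Environment:
  1200–1800 m, environment, lower layer: Δz = 0.6 km ⇒ ΔT = -5.34°C; T = 9.86°C
  1800–3300 m, environment, upper layer: Δz = 1.5 km ⇒ ΔT = -11.7°C; T = -1.84°C
T_parcel − T_env = -1.98 − (-1.84) = -0.14°C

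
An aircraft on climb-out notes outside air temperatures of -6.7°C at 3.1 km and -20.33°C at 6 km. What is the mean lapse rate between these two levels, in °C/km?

4.7°C/km

Γ = −ΔT/Δz = (-6.7 − (-20.33)) / (6000 − 3100) m
  = 13.63°C / 2.9 km = 4.7°C/km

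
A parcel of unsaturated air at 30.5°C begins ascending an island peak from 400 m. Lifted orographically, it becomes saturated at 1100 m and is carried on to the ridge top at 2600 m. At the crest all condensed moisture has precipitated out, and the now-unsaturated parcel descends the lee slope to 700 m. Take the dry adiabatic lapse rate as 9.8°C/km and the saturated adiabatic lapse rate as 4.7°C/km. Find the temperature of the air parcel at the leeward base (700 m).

35.21°C

From 400 m to 1100 m (dry): cools by 9.8 × 0.7 = 6.86°C, giving 23.64°C.
From 1100 m to 2600 m (saturated): cools by 4.7 × 1.5 = 7.05°C, giving 16.59°C.
From 2600 m to 700 m (dry descent): warms by 9.8 × 1.9 = 18.62°C, giving 35.21°C.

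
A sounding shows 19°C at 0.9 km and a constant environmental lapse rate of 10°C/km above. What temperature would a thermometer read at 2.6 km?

Environmental to 2600 m: -10 × 1.7 km = -17°C, so T = 2°C.

2°C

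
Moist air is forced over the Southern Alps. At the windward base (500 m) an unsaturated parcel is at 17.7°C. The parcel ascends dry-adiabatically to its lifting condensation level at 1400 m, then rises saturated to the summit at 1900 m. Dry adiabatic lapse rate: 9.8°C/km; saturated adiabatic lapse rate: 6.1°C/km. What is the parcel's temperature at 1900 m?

From 500 m to 1400 m (dry): cools by 9.8 × 0.9 = 8.82°C, giving 8.88°C.
From 1400 m to 1900 m (saturated): cools by 6.1 × 0.5 = 3.05°C, giving 5.83°C.

5.83°C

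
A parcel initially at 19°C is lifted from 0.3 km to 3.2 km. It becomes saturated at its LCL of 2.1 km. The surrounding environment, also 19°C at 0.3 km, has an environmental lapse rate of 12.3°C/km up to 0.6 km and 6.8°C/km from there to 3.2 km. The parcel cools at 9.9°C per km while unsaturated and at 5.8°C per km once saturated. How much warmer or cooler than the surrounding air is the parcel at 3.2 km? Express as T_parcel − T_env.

Parcel:
  300–2100 m, dry: Δz = 1.8 km ⇒ ΔT = -17.82°C; T = 1.18°C
  2100–3200 m, saturated: Δz = 1.1 km ⇒ ΔT = -6.38°C; T = -5.2°C
Environment:
  300–600 m, environment, lower layer: Δz = 0.3 km ⇒ ΔT = -3.69°C; T = 15.31°C
  600–3200 m, environment, upper layer: Δz = 2.6 km ⇒ ΔT = -17.68°C; T = -2.37°C
T_parcel − T_env = -5.2 − (-2.37) = -2.83°C

-2.83°C (parcel cooler than environment)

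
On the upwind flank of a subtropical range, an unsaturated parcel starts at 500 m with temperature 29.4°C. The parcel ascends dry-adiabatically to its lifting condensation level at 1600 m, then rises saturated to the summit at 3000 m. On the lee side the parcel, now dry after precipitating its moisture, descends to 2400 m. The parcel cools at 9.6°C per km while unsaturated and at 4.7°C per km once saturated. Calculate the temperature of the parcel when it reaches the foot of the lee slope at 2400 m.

500 → 1600 m (dry, 9.6°C/km): ΔT = -9.6 × 1.1 = -10.56°C → T = 18.84°C
1600 → 3000 m (saturated, 4.7°C/km): ΔT = -4.7 × 1.4 = -6.58°C → T = 12.26°C
3000 → 2400 m (dry descent, 9.6°C/km): ΔT = +9.6 × 0.6 = +5.76°C → T = 18.02°C

18.02°C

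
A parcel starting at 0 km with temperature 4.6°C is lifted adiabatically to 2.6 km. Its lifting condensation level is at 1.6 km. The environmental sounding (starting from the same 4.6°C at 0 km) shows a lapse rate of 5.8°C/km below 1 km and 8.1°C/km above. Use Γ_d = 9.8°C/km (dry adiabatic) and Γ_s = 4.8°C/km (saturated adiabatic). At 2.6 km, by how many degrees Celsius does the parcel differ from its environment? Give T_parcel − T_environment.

-1.72°C (parcel cooler than environment)

Parcel:
  Dry to 1600 m: -9.8 × 1.6 km = -15.68°C, so T = -11.08°C.
  Saturated to 2600 m: -4.8 × 1 km = -4.8°C, so T = -15.88°C.
Environment:
  Environment, lower layer to 1000 m: -5.8 × 1 km = -5.8°C, so T = -1.2°C.
  Environment, upper layer to 2600 m: -8.1 × 1.6 km = -12.96°C, so T = -14.16°C.
T_parcel − T_env = -15.88 − (-14.16) = -1.72°C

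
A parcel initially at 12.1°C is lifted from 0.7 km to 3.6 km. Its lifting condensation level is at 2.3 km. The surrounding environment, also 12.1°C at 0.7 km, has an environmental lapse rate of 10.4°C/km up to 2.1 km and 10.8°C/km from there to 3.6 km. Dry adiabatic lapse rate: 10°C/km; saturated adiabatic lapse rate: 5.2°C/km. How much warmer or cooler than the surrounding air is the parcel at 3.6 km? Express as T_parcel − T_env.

+8°C (parcel warmer than environment)

Parcel:
  From 700 m to 2300 m (dry): cools by 10 × 1.6 = 16°C, giving -3.9°C.
  From 2300 m to 3600 m (saturated): cools by 5.2 × 1.3 = 6.76°C, giving -10.66°C.
Environment:
  From 700 m to 2100 m (environment, lower layer): cools by 10.4 × 1.4 = 14.56°C, giving -2.46°C.
  From 2100 m to 3600 m (environment, upper layer): cools by 10.8 × 1.5 = 16.2°C, giving -18.66°C.
T_parcel − T_env = -10.66 − (-18.66) = +8°C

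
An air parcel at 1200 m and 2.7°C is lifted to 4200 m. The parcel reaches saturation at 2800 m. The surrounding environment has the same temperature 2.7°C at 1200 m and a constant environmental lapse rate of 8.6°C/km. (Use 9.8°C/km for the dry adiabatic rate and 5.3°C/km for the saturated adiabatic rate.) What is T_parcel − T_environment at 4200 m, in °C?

+2.7°C (parcel warmer than environment)

Parcel:
  Dry to 2800 m: -9.8 × 1.6 km = -15.68°C, so T = -12.98°C.
  Saturated to 4200 m: -5.3 × 1.4 km = -7.42°C, so T = -20.4°C.
Environment:
  Environment to 4200 m: -8.6 × 3 km = -25.8°C, so T = -23.1°C.
T_parcel − T_env = -20.4 − (-23.1) = +2.7°C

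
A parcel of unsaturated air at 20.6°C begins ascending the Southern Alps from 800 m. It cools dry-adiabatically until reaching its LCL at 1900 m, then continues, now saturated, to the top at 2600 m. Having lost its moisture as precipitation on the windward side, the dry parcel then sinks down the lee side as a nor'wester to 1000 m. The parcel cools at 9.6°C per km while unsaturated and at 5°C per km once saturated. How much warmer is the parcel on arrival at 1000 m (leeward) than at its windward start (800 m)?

Dry to 1900 m: -9.6 × 1.1 km = -10.56°C, so T = 10.04°C.
Saturated to 2600 m: -5 × 0.7 km = -3.5°C, so T = 6.54°C.
Dry descent to 1000 m: +9.6 × 1.6 km = +15.36°C, so T = 21.9°C.
Net change vs windward start: 21.9 − 20.6 = +1.3°C

+1.3°C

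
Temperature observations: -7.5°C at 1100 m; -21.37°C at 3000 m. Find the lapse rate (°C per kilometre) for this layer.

7.3°C/km

Γ = −ΔT/Δz = (-7.5 − (-21.37)) / (3000 − 1100) m
  = 13.87°C / 1.9 km = 7.3°C/km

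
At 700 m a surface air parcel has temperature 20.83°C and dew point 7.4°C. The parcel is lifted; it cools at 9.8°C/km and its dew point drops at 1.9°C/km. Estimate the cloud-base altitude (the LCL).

T and T_d converge at 9.8 − 1.9 = 7.9°C per km
Height above start = (20.83 − 7.4) / 7.9 = 1.7 km
LCL altitude = 700 m + 1700 m = 2400 m

2400 m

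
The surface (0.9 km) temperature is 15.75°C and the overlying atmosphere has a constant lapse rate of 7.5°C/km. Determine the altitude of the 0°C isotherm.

3 km

Height above start = (15.75 − 0) / 7.5 = 2.1 km
Altitude = 900 m + 2100 m = 3000 m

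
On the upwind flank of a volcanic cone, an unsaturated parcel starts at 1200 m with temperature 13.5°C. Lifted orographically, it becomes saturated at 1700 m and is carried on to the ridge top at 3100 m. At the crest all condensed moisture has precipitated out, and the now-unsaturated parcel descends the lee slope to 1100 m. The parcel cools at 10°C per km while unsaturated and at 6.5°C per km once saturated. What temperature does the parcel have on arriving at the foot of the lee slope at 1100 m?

19.4°C

Dry to 1700 m: -10 × 0.5 km = -5°C, so T = 8.5°C.
Saturated to 3100 m: -6.5 × 1.4 km = -9.1°C, so T = -0.6°C.
Dry descent to 1100 m: +10 × 2 km = +20°C, so T = 19.4°C.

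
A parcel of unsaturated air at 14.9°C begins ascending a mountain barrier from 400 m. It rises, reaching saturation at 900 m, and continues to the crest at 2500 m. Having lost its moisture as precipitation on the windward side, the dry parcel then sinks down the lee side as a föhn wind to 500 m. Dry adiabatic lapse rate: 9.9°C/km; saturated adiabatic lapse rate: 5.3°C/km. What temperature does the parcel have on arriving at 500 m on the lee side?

21.27°C

400–900 m, dry: Δz = 0.5 km ⇒ ΔT = -4.95°C; T = 9.95°C
900–2500 m, saturated: Δz = 1.6 km ⇒ ΔT = -8.48°C; T = 1.47°C
2500–500 m, dry descent: Δz = 2 km ⇒ ΔT = +19.8°C; T = 21.27°C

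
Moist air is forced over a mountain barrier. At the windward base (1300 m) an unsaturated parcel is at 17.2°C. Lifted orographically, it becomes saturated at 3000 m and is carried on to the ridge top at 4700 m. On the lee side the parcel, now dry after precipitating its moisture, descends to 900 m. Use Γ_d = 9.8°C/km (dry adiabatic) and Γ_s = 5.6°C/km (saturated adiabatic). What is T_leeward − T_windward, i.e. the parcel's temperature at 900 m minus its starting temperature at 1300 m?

+11.06°C

Dry to 3000 m: -9.8 × 1.7 km = -16.66°C, so T = 0.54°C.
Saturated to 4700 m: -5.6 × 1.7 km = -9.52°C, so T = -8.98°C.
Dry descent to 900 m: +9.8 × 3.8 km = +37.24°C, so T = 28.26°C.
Net change vs windward start: 28.26 − 17.2 = +11.06°C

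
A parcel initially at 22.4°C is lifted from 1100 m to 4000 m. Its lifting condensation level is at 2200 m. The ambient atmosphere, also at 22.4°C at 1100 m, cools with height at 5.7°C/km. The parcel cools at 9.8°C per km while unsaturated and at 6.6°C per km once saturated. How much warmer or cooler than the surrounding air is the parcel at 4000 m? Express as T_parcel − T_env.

Parcel:
  Dry to 2200 m: -9.8 × 1.1 km = -10.78°C, so T = 11.62°C.
  Saturated to 4000 m: -6.6 × 1.8 km = -11.88°C, so T = -0.26°C.
Environment:
  Environment to 4000 m: -5.7 × 2.9 km = -16.53°C, so T = 5.87°C.
T_parcel − T_env = -0.26 − 5.87 = -6.13°C

-6.13°C (parcel cooler than environment)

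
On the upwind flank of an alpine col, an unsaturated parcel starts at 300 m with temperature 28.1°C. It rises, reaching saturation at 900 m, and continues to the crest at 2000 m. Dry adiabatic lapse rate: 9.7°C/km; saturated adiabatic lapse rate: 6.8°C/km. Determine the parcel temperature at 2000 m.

300–900 m, dry: Δz = 0.6 km ⇒ ΔT = -5.82°C; T = 22.28°C
900–2000 m, saturated: Δz = 1.1 km ⇒ ΔT = -7.48°C; T = 14.8°C

14.8°C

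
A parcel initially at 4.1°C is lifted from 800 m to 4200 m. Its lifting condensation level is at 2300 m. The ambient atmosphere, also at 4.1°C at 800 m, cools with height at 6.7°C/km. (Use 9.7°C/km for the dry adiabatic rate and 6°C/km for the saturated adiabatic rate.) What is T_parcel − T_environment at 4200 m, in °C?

-3.17°C (parcel cooler than environment)

Parcel:
  Dry to 2300 m: -9.7 × 1.5 km = -14.55°C, so T = -10.45°C.
  Saturated to 4200 m: -6 × 1.9 km = -11.4°C, so T = -21.85°C.
Environment:
  Environment to 4200 m: -6.7 × 3.4 km = -22.78°C, so T = -18.68°C.
T_parcel − T_env = -21.85 − (-18.68) = -3.17°C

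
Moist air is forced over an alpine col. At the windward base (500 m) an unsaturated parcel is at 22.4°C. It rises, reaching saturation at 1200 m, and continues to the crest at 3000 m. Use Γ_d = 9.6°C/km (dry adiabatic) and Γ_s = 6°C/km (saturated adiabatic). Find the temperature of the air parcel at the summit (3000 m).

4.88°C

Dry to 1200 m: -9.6 × 0.7 km = -6.72°C, so T = 15.68°C.
Saturated to 3000 m: -6 × 1.8 km = -10.8°C, so T = 4.88°C.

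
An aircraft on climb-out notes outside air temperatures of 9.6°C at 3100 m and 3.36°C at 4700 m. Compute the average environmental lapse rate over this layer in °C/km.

Γ = −ΔT/Δz = (9.6 − 3.36) / (4700 − 3100) m
  = 6.24°C / 1.6 km = 3.9°C/km

3.9°C/km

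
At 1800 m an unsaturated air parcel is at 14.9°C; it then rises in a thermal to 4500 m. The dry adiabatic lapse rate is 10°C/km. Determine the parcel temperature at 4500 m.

-12.1°C

From 1800 m to 4500 m (dry adiabatic): cools by 10 × 2.7 = 27°C, giving -12.1°C.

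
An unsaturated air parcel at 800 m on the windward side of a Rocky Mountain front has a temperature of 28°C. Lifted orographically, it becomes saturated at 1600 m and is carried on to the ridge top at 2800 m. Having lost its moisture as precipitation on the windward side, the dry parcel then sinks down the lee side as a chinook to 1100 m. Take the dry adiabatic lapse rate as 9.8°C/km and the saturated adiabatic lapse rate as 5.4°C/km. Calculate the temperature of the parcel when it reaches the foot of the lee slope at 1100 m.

30.34°C

800 → 1600 m (dry, 9.8°C/km): ΔT = -9.8 × 0.8 = -7.84°C → T = 20.16°C
1600 → 2800 m (saturated, 5.4°C/km): ΔT = -5.4 × 1.2 = -6.48°C → T = 13.68°C
2800 → 1100 m (dry descent, 9.8°C/km): ΔT = +9.8 × 1.7 = +16.66°C → T = 30.34°C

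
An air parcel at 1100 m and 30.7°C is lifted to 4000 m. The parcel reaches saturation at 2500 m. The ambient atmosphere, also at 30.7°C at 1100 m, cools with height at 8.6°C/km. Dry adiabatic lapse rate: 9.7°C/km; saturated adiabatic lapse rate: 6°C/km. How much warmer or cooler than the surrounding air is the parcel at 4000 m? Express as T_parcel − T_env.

+2.36°C (parcel warmer than environment)

Parcel:
  From 1100 m to 2500 m (dry): cools by 9.7 × 1.4 = 13.58°C, giving 17.12°C.
  From 2500 m to 4000 m (saturated): cools by 6 × 1.5 = 9°C, giving 8.12°C.
Environment:
  From 1100 m to 4000 m (environment): cools by 8.6 × 2.9 = 24.94°C, giving 5.76°C.
T_parcel − T_env = 8.12 − 5.76 = +2.36°C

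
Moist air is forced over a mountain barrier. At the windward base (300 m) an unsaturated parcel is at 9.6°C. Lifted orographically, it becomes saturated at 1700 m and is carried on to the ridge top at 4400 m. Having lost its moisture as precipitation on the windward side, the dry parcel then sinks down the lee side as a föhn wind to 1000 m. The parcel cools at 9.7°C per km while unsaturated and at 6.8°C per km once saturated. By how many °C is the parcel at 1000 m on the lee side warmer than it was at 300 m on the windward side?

300 → 1700 m (dry, 9.7°C/km): ΔT = -9.7 × 1.4 = -13.58°C → T = -3.98°C
1700 → 4400 m (saturated, 6.8°C/km): ΔT = -6.8 × 2.7 = -18.36°C → T = -22.34°C
4400 → 1000 m (dry descent, 9.7°C/km): ΔT = +9.7 × 3.4 = +32.98°C → T = 10.64°C
Net change vs windward start: 10.64 − 9.6 = +1.04°C

+1.04°C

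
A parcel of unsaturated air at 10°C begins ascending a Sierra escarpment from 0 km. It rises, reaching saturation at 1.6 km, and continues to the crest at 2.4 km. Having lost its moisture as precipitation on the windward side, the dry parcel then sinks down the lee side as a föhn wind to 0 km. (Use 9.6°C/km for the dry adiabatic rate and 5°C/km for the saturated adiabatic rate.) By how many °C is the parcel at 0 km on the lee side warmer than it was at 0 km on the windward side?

+3.68°C

Dry to 1600 m: -9.6 × 1.6 km = -15.36°C, so T = -5.36°C.
Saturated to 2400 m: -5 × 0.8 km = -4°C, so T = -9.36°C.
Dry descent to 0 m: +9.6 × 2.4 km = +23.04°C, so T = 13.68°C.
Net change vs windward start: 13.68 − 10 = +3.68°C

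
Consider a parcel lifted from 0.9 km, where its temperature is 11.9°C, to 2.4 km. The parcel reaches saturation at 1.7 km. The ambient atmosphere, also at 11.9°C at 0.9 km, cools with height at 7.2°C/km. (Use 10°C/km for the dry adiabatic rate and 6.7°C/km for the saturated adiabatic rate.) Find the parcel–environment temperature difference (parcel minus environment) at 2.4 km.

Parcel:
  900 → 1700 m (dry, 10°C/km): ΔT = -10 × 0.8 = -8°C → T = 3.9°C
  1700 → 2400 m (saturated, 6.7°C/km): ΔT = -6.7 × 0.7 = -4.69°C → T = -0.79°C
Environment:
  900 → 2400 m (environment, 7.2°C/km): ΔT = -7.2 × 1.5 = -10.8°C → T = 1.1°C
T_parcel − T_env = -0.79 − 1.1 = -1.89°C

-1.89°C (parcel cooler than environment)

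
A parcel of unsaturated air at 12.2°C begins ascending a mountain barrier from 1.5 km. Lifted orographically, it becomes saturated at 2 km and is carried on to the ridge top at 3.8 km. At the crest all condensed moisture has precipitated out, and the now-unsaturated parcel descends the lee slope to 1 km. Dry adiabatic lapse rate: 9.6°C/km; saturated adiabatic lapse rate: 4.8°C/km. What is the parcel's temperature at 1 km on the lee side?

25.64°C

Dry to 2000 m: -9.6 × 0.5 km = -4.8°C, so T = 7.4°C.
Saturated to 3800 m: -4.8 × 1.8 km = -8.64°C, so T = -1.24°C.
Dry descent to 1000 m: +9.6 × 2.8 km = +26.88°C, so T = 25.64°C.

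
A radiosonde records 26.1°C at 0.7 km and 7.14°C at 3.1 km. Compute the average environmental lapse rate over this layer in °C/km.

Γ = −ΔT/Δz = (26.1 − 7.14) / (3100 − 700) m
  = 18.96°C / 2.4 km = 7.9°C/km

7.9°C/km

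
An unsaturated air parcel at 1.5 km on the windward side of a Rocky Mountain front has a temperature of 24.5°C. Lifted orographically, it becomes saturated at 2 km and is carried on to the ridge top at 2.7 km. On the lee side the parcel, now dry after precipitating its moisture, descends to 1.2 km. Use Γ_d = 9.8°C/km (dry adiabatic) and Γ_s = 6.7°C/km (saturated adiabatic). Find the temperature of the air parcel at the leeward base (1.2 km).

From 1500 m to 2000 m (dry): cools by 9.8 × 0.5 = 4.9°C, giving 19.6°C.
From 2000 m to 2700 m (saturated): cools by 6.7 × 0.7 = 4.69°C, giving 14.91°C.
From 2700 m to 1200 m (dry descent): warms by 9.8 × 1.5 = 14.7°C, giving 29.61°C.

29.61°C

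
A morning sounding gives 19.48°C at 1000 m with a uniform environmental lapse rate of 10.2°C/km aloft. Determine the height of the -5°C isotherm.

Height above start = (19.48 − (-5)) / 10.2 = 2.4 km
Altitude = 1000 m + 2400 m = 3400 m

3400 m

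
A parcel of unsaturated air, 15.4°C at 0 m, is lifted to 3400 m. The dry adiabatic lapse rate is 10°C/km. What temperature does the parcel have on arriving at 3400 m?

-18.6°C

0–3400 m, dry adiabatic: Δz = 3.4 km ⇒ ΔT = -34°C; T = -18.6°C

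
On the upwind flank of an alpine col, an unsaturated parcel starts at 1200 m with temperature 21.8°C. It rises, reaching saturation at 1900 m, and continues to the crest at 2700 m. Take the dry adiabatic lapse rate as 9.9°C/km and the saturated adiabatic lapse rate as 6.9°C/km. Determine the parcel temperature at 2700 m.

9.35°C

From 1200 m to 1900 m (dry): cools by 9.9 × 0.7 = 6.93°C, giving 14.87°C.
From 1900 m to 2700 m (saturated): cools by 6.9 × 0.8 = 5.52°C, giving 9.35°C.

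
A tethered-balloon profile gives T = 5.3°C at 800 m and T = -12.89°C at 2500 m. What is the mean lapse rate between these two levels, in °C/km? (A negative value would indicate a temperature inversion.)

Γ = −ΔT/Δz = (5.3 − (-12.89)) / (2500 − 800) m
  = 18.19°C / 1.7 km = 10.7°C/km

10.7°C/km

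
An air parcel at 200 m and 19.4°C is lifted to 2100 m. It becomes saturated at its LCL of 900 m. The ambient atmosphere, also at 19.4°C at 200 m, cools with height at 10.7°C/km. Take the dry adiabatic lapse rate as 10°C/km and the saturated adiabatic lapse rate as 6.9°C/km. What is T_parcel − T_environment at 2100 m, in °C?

Parcel:
  Dry to 900 m: -10 × 0.7 km = -7°C, so T = 12.4°C.
  Saturated to 2100 m: -6.9 × 1.2 km = -8.28°C, so T = 4.12°C.
Environment:
  Environment to 2100 m: -10.7 × 1.9 km = -20.33°C, so T = -0.93°C.
T_parcel − T_env = 4.12 − (-0.93) = +5.05°C

+5.05°C (parcel warmer than environment)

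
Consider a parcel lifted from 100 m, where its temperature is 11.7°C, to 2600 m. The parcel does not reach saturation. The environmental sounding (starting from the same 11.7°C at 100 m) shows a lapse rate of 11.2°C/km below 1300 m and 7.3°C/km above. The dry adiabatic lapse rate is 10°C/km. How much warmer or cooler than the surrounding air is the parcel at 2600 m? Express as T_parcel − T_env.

Parcel:
  From 100 m to 2600 m (dry): cools by 10 × 2.5 = 25°C, giving -13.3°C.
Environment:
  From 100 m to 1300 m (environment, lower layer): cools by 11.2 × 1.2 = 13.44°C, giving -1.74°C.
  From 1300 m to 2600 m (environment, upper layer): cools by 7.3 × 1.3 = 9.49°C, giving -11.23°C.
T_parcel − T_env = -13.3 − (-11.23) = -2.07°C

-2.07°C (parcel cooler than environment)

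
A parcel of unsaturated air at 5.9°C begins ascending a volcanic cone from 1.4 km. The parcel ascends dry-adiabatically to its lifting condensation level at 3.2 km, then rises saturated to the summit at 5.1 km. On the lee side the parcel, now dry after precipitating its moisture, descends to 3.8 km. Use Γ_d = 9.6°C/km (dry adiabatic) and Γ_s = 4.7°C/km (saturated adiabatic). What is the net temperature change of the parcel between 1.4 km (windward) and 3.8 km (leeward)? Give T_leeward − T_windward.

-13.73°C

1400–3200 m, dry: Δz = 1.8 km ⇒ ΔT = -17.28°C; T = -11.38°C
3200–5100 m, saturated: Δz = 1.9 km ⇒ ΔT = -8.93°C; T = -20.31°C
5100–3800 m, dry descent: Δz = 1.3 km ⇒ ΔT = +12.48°C; T = -7.83°C
Net change vs windward start: -7.83 − 5.9 = -13.73°C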